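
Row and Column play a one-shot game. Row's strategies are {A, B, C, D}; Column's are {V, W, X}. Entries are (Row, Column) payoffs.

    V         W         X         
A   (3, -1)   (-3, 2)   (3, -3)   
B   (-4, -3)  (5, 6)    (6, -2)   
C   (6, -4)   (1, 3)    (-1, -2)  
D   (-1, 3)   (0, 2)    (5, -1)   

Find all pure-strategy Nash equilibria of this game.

(B, W)

A profile is a Nash equilibrium when each player is best-responding to the other.
Row's best responses — vs V: C (payoff 6); vs W: B (payoff 5); vs X: B (payoff 6).
Column's best responses — vs A: W (payoff 2); vs B: W (payoff 6); vs C: W (payoff 3); vs D: V (payoff 3).
The only mutual best response is (B, W); neither player gains by switching there.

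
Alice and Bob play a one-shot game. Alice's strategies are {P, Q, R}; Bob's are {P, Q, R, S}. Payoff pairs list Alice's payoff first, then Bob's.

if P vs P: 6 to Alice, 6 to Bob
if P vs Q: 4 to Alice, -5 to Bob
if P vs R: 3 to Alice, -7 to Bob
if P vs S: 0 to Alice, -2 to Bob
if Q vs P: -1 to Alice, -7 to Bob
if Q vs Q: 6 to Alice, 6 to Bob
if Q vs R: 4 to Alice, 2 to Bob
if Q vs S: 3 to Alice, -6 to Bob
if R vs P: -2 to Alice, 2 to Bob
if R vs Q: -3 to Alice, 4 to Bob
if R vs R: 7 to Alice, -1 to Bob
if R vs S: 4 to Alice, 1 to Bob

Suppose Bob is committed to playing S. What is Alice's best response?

R

With Bob fixed at S, Alice's payoffs are: P → 0, Q → 3, R → 4.
The maximum is 4, achieved by R.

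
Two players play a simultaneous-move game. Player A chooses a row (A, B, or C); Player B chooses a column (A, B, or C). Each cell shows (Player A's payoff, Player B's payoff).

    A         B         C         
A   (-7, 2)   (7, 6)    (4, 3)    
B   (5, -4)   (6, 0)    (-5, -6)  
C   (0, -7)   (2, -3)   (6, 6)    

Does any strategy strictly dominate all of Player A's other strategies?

A strategy is strictly dominant if it gives Player A a strictly higher payoff than every other strategy, against every choice by the opponent.
A is not dominant: against A, B gives 5 > -7.
B is not dominant: against B, A gives 7 > 6.
C is not dominant: against A, B gives 5 > 0.
No single strategy is best against every opponent action.

None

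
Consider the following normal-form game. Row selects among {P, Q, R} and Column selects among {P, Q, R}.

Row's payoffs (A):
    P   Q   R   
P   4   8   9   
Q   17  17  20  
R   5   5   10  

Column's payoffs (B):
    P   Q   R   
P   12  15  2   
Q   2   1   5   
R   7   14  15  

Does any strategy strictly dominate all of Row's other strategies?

Q

A strategy is strictly dominant if it gives Row a strictly higher payoff than every other strategy, against every choice by the opponent.
Q strictly dominates: vs P: 17 > each of {4, 5}; vs Q: 17 > each of {8, 5}; vs R: 20 > each of {9, 10}.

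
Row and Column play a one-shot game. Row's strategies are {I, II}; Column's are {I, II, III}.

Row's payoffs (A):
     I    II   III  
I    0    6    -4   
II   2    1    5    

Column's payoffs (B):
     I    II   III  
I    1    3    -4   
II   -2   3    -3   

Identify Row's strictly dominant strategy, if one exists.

Check whether one of Row's strategies beats all alternatives regardless of what the opponent does.
I is not dominant: against I, II gives 2 > 0.
II is not dominant: against II, I gives 6 > 1.
No single strategy is best against every opponent action.

None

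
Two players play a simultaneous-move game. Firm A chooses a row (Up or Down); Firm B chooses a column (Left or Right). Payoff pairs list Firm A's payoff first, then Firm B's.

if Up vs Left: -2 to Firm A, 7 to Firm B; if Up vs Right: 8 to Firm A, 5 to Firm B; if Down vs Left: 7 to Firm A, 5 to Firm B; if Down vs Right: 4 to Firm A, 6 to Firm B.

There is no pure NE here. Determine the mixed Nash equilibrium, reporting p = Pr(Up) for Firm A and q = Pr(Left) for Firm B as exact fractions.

Each player's mixing probability is pinned down by making the *other* player indifferent.
Firm B indifferent between Left and Right: p·7 + (1−p)·5 = p·5 + (1−p)·6 ⟹ 5 + 2p = 6 + (-1)p ⟹ p = 1/3.
Firm A indifferent between Up and Down: q·(-2) + (1−q)·8 = q·7 + (1−q)·4 ⟹ 8 + (-10)q = 4 + 3q ⟹ q = 4/13.

p = 1/3, q = 4/13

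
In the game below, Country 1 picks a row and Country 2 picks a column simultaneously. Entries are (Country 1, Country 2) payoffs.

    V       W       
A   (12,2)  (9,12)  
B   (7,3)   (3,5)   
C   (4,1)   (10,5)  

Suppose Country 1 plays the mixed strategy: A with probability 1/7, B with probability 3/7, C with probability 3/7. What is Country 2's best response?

Compute Country 2's expected payoff from each pure strategy against the given mix.
V: (1/7)·2 + (3/7)·3 + (3/7)·1 = 2
W: (1/7)·12 + (3/7)·5 + (3/7)·5 = 6
Highest expected payoff is 6, from W.

W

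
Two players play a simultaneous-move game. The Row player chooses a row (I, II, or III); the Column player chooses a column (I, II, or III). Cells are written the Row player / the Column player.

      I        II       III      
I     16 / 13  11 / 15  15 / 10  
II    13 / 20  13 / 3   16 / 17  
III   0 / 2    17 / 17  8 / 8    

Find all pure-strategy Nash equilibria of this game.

(III, II)

Find each player's best response to every opponent strategy; NE are the intersections.
The Row player's best responses — vs I: I (payoff 16); vs II: III (payoff 17); vs III: II (payoff 16).
The Column player's best responses — vs I: II (payoff 15); vs II: I (payoff 20); vs III: II (payoff 17).
The only mutual best response is (III, II); neither player gains by switching there.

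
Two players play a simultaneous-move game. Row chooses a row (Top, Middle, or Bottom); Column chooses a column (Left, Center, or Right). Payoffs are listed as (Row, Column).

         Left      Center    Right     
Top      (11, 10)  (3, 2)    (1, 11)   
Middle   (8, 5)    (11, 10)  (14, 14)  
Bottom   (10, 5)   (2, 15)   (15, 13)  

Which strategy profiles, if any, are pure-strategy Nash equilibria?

No pure-strategy Nash equilibrium

A profile is a Nash equilibrium when each player is best-responding to the other.
Row's best responses — vs Left: Top (payoff 11); vs Center: Middle (payoff 11); vs Right: Bottom (payoff 15).
Column's best responses — vs Top: Right (payoff 11); vs Middle: Right (payoff 14); vs Bottom: Center (payoff 15).
No cell has both players best-responding. For instance, Row's best reply to Right is Bottom, but against Bottom Column prefers Center over Right.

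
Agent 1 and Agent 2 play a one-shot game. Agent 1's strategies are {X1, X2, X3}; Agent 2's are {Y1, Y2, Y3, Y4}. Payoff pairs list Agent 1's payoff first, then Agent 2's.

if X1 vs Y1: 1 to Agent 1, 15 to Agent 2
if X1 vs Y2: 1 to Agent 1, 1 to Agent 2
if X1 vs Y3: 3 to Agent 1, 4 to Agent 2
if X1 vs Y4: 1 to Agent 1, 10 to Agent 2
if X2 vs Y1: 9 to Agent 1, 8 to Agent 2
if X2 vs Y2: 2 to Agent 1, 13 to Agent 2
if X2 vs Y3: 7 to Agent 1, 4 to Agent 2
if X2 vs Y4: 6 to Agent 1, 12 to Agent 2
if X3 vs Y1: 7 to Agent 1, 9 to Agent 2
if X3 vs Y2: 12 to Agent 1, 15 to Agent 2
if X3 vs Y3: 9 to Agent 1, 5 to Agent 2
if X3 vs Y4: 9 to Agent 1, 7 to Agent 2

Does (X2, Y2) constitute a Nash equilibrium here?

Holding Agent 2 at Y2: Agent 1 gets 2 from X2 but could get 12 by switching to X3. Agent 1 has a profitable deviation.

No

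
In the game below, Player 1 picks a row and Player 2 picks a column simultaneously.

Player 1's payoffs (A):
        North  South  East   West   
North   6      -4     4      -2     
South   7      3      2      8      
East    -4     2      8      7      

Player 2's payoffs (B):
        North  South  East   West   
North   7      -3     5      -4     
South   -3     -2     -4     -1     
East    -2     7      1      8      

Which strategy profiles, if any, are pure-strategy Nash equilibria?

Find each player's best response to every opponent strategy; NE are the intersections.
Player 1's best responses — vs North: South (payoff 7); vs South: South (payoff 3); vs East: East (payoff 8); vs West: South (payoff 8).
Player 2's best responses — vs North: North (payoff 7); vs South: West (payoff -1); vs East: West (payoff 8).
The only mutual best response is (South, West); neither player gains by switching there.

(South, West)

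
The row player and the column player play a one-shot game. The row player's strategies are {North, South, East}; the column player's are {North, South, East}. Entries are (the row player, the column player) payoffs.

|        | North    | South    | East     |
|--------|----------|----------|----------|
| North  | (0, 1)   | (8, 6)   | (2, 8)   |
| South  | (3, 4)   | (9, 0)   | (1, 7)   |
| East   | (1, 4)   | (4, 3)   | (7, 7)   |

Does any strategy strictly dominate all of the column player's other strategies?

East

A strategy is strictly dominant if it gives the column player a strictly higher payoff than every other strategy, against every choice by the opponent.
East strictly dominates: vs North: 8 > each of {1, 6}; vs South: 7 > each of {4, 0}; vs East: 7 > each of {4, 3}.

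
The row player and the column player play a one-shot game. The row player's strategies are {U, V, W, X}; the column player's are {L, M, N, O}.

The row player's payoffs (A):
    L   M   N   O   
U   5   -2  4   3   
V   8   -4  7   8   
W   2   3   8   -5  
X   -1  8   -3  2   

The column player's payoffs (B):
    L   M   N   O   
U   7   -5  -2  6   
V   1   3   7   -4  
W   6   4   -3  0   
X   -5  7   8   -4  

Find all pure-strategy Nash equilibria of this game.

None

Find each player's best response to every opponent strategy; NE are the intersections.
The row player's best responses — vs L: V (payoff 8); vs M: X (payoff 8); vs N: W (payoff 8); vs O: V (payoff 8).
The column player's best responses — vs U: L (payoff 7); vs V: N (payoff 7); vs W: L (payoff 6); vs X: N (payoff 8).
No cell has both players best-responding. For instance, the row player's best reply to M is X, but against X the column player prefers N over M.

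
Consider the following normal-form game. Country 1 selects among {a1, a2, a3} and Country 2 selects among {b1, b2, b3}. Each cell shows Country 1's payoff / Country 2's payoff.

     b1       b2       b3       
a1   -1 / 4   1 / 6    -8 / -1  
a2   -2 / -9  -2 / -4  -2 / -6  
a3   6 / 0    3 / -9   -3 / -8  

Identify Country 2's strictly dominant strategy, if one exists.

A strategy is strictly dominant if it gives Country 2 a strictly higher payoff than every other strategy, against every choice by the opponent.
b1 is not dominant: against a1, b2 gives 6 > 4.
b2 is not dominant: against a3, b1 gives 0 > -9.
b3 is not dominant: against a1, b1 gives 4 > -1.
No single strategy is best against every opponent action.

No strictly dominant strategy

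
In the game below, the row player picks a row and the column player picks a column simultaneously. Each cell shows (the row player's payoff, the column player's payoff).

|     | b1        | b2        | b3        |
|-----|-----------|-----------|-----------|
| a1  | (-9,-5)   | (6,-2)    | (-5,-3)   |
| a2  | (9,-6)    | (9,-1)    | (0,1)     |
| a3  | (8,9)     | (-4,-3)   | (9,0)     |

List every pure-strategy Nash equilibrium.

A profile is a Nash equilibrium when each player is best-responding to the other.
The row player's best responses — vs b1: a2 (payoff 9); vs b2: a2 (payoff 9); vs b3: a3 (payoff 9).
The column player's best responses — vs a1: b2 (payoff -2); vs a2: b3 (payoff 1); vs a3: b1 (payoff 9).
No cell has both players best-responding. For instance, the row player's best reply to b3 is a3, but against a3 the column player prefers b1 over b3.

No pure-strategy Nash equilibrium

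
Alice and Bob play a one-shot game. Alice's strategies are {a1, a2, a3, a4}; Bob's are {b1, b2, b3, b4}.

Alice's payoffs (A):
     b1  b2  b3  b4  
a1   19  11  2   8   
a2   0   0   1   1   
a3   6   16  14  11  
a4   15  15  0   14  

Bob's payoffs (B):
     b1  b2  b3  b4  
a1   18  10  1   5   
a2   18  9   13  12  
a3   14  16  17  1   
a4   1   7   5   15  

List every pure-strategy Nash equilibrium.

(a1, b1), (a3, b3), and (a4, b4)

A profile is a Nash equilibrium when each player is best-responding to the other.
Alice's best responses — vs b1: a1 (payoff 19); vs b2: a3 (payoff 16); vs b3: a3 (payoff 14); vs b4: a4 (payoff 14).
Bob's best responses — vs a1: b1 (payoff 18); vs a2: b1 (payoff 18); vs a3: b3 (payoff 17); vs a4: b4 (payoff 15).
Mutual best responses occur at (a1, b1), (a3, b3), and (a4, b4); at each, neither player gains by switching.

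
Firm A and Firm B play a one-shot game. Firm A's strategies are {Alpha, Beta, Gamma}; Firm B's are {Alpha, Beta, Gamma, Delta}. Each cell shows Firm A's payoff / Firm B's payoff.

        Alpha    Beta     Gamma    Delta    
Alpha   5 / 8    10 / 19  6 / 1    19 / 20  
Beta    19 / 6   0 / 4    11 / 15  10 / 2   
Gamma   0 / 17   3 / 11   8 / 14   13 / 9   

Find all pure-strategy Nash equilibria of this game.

Find each player's best response to every opponent strategy; NE are the intersections.
Firm A's best responses — vs Alpha: Beta (payoff 19); vs Beta: Alpha (payoff 10); vs Gamma: Beta (payoff 11); vs Delta: Alpha (payoff 19).
Firm B's best responses — vs Alpha: Delta (payoff 20); vs Beta: Gamma (payoff 15); vs Gamma: Alpha (payoff 17).
Mutual best responses occur at (Alpha, Delta) and (Beta, Gamma); at each, neither player gains by switching.

(Alpha, Delta) and (Beta, Gamma)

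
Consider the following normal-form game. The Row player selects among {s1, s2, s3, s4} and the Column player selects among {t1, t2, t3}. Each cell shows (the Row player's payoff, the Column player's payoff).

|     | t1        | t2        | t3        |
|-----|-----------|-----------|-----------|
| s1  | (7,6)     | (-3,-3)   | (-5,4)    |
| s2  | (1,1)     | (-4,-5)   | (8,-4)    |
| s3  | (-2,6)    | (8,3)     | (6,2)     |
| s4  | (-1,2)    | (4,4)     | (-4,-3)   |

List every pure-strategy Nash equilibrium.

(s1, t1)

Find each player's best response to every opponent strategy; NE are the intersections.
The Row player's best responses — vs t1: s1 (payoff 7); vs t2: s3 (payoff 8); vs t3: s2 (payoff 8).
The Column player's best responses — vs s1: t1 (payoff 6); vs s2: t1 (payoff 1); vs s3: t1 (payoff 6); vs s4: t2 (payoff 4).
The only mutual best response is (s1, t1); neither player gains by switching there.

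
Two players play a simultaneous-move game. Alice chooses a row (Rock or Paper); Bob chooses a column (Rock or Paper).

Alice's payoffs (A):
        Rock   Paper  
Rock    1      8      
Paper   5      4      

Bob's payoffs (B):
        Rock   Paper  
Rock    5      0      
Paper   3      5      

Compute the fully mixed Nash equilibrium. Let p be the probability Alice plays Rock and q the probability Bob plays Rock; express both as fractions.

p = 2/7, q = 1/2

Each player's mixing probability is pinned down by making the *other* player indifferent.
Bob indifferent between Rock and Paper: p·5 + (1−p)·3 = p·0 + (1−p)·5 ⟹ 3 + 2p = 5 + (-5)p ⟹ p = 2/7.
Alice indifferent between Rock and Paper: q·1 + (1−q)·8 = q·5 + (1−q)·4 ⟹ 8 + (-7)q = 4 + 1q ⟹ q = 1/2.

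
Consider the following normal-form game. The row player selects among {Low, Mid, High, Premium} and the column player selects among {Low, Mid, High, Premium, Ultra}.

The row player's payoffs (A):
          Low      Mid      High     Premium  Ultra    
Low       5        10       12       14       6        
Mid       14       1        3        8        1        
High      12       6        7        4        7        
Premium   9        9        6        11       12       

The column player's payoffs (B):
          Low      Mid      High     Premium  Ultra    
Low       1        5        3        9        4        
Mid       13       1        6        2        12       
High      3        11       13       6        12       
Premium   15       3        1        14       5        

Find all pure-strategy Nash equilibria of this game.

(Low, Premium) and (Mid, Low)

Find each player's best response to every opponent strategy; NE are the intersections.
The row player's best responses — vs Low: Mid (payoff 14); vs Mid: Low (payoff 10); vs High: Low (payoff 12); vs Premium: Low (payoff 14); vs Ultra: Premium (payoff 12).
The column player's best responses — vs Low: Premium (payoff 9); vs Mid: Low (payoff 13); vs High: High (payoff 13); vs Premium: Low (payoff 15).
Mutual best responses occur at (Low, Premium) and (Mid, Low); at each, neither player gains by switching.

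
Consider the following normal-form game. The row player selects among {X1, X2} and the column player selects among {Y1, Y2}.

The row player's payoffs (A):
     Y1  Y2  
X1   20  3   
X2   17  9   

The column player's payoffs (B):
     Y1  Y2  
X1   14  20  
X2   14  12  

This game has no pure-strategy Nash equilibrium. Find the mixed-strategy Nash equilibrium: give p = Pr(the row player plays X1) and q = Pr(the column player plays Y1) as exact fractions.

Each player's mixing probability is pinned down by making the *other* player indifferent.
The column player indifferent between Y1 and Y2: p·14 + (1−p)·14 = p·20 + (1−p)·12 ⟹ 14 + 0p = 12 + 8p ⟹ p = 1/4.
The row player indifferent between X1 and X2: q·20 + (1−q)·3 = q·17 + (1−q)·9 ⟹ 3 + 17q = 9 + 8q ⟹ q = 2/3.

p = 1/4, q = 2/3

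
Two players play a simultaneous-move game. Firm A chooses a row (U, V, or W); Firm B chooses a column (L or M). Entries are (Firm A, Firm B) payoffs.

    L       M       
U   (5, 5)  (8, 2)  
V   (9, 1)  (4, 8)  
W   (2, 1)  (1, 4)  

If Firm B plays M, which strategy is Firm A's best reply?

U

With Firm B fixed at M, Firm A's payoffs are: U → 8, V → 4, W → 1.
The maximum is 8, achieved by U.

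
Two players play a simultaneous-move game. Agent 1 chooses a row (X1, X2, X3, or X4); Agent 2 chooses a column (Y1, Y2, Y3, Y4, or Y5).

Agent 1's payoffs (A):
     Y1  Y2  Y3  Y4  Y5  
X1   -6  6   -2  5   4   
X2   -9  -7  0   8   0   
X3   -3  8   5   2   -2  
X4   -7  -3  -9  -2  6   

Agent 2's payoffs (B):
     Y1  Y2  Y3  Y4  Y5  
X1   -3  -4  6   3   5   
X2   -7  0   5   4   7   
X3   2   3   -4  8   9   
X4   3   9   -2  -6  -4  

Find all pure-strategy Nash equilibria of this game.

A profile is a Nash equilibrium when each player is best-responding to the other.
Agent 1's best responses — vs Y1: X3 (payoff -3); vs Y2: X3 (payoff 8); vs Y3: X3 (payoff 5); vs Y4: X2 (payoff 8); vs Y5: X4 (payoff 6).
Agent 2's best responses — vs X1: Y3 (payoff 6); vs X2: Y5 (payoff 7); vs X3: Y5 (payoff 9); vs X4: Y2 (payoff 9).
No cell has both players best-responding. For instance, Agent 1's best reply to Y2 is X3, but against X3 Agent 2 prefers Y5 over Y2.

There is no pure-strategy Nash equilibrium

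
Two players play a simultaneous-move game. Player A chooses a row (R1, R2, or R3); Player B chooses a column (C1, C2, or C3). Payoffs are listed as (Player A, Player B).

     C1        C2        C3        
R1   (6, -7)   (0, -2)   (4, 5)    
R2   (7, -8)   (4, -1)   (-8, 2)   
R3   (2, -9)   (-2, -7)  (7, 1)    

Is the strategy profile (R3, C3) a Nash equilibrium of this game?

Yes

Holding Player B at C3: Player A gets 7 from R3, versus 4 from R1, -8 from R2. No profitable deviation for Player A.
Holding Player A at R3: Player B gets 1 from C3, versus -9 from C1, -7 from C2. No profitable deviation for Player B either.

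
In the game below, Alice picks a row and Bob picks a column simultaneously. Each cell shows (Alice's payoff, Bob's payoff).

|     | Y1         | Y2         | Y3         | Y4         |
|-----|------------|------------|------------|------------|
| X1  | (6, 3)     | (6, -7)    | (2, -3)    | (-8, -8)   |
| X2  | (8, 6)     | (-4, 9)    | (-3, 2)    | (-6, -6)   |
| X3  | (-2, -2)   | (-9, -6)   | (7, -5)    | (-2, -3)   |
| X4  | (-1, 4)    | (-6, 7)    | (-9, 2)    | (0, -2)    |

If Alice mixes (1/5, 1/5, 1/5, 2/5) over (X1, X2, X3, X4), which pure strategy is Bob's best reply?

Y1

Bob's best reply maximizes expected payoff against the mix.
Y1: (1/5)·3 + (1/5)·6 + (1/5)·(-2) + (2/5)·4 = 3
Y2: (1/5)·(-7) + (1/5)·9 + (1/5)·(-6) + (2/5)·7 = 2
Y3: (1/5)·(-3) + (1/5)·2 + (1/5)·(-5) + (2/5)·2 = -2/5
Y4: (1/5)·(-8) + (1/5)·(-6) + (1/5)·(-3) + (2/5)·(-2) = -21/5
Highest expected payoff is 3, from Y1.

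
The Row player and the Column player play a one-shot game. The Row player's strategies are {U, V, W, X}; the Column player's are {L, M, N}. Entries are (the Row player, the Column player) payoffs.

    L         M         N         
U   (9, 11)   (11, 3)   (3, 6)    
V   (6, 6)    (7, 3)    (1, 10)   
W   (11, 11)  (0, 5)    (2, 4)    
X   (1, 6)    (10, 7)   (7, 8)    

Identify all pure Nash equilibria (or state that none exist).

Find each player's best response to every opponent strategy; NE are the intersections.
The Row player's best responses — vs L: W (payoff 11); vs M: U (payoff 11); vs N: X (payoff 7).
The Column player's best responses — vs U: L (payoff 11); vs V: N (payoff 10); vs W: L (payoff 11); vs X: N (payoff 8).
Mutual best responses occur at (W, L) and (X, N); at each, neither player gains by switching.

(W, L) and (X, N)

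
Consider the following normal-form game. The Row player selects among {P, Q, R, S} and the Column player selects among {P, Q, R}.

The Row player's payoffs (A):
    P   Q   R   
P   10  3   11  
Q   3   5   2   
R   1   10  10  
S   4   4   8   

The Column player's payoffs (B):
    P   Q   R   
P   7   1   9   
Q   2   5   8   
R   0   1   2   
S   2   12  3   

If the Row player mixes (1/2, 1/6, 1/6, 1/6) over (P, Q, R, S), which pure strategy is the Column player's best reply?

Compute the Column player's expected payoff from each pure strategy against the given mix.
P: (1/2)·7 + (1/6)·2 + (1/6)·0 + (1/6)·2 = 25/6
Q: (1/2)·1 + (1/6)·5 + (1/6)·1 + (1/6)·12 = 7/2
R: (1/2)·9 + (1/6)·8 + (1/6)·2 + (1/6)·3 = 20/3
Highest expected payoff is 20/3, from R.

R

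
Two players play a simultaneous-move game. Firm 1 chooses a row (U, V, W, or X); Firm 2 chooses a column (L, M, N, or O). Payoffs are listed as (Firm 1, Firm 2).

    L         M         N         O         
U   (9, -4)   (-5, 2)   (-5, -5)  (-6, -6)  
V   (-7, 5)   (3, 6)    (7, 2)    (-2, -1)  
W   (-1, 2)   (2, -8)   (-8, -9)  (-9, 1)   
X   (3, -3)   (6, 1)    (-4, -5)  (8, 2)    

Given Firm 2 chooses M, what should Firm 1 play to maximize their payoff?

X

With Firm 2 fixed at M, Firm 1's payoffs are: U → -5, V → 3, W → 2, X → 6.
The maximum is 6, achieved by X.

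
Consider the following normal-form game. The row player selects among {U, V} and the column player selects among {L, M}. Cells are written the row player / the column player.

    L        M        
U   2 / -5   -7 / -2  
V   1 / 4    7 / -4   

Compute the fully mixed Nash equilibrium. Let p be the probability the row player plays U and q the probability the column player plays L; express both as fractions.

p = 8/11, q = 14/15

In a mixed NE each player is indifferent between their pure strategies, so the opponent's mix sets the indifference.
The column player indifferent between L and M: p·(-5) + (1−p)·4 = p·(-2) + (1−p)·(-4) ⟹ 4 + (-9)p = (-4) + 2p ⟹ p = 8/11.
The row player indifferent between U and V: q·2 + (1−q)·(-7) = q·1 + (1−q)·7 ⟹ (-7) + 9q = 7 + (-6)q ⟹ q = 14/15.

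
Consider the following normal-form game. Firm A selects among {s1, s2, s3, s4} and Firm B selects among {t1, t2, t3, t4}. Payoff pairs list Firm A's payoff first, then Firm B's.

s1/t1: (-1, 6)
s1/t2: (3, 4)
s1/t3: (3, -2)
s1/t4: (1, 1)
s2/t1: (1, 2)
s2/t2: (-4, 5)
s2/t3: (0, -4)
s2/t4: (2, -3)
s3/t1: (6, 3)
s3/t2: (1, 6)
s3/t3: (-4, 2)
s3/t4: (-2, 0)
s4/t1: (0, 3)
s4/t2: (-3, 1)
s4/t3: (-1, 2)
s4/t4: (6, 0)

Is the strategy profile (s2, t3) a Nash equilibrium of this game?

No

Holding Firm B at t3: Firm A gets 0 from s2 but could get 3 by switching to s1. Firm A has a profitable deviation.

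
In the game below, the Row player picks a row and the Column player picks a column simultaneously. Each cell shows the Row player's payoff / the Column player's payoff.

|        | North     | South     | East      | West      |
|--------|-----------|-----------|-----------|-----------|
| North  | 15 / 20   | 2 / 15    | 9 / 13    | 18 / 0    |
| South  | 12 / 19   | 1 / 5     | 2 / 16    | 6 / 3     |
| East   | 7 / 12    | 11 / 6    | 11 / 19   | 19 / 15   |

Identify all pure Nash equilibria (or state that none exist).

A profile is a Nash equilibrium when each player is best-responding to the other.
The Row player's best responses — vs North: North (payoff 15); vs South: East (payoff 11); vs East: East (payoff 11); vs West: East (payoff 19).
The Column player's best responses — vs North: North (payoff 20); vs South: North (payoff 19); vs East: East (payoff 19).
Mutual best responses occur at (North, North) and (East, East); at each, neither player gains by switching.

(North, North) and (East, East)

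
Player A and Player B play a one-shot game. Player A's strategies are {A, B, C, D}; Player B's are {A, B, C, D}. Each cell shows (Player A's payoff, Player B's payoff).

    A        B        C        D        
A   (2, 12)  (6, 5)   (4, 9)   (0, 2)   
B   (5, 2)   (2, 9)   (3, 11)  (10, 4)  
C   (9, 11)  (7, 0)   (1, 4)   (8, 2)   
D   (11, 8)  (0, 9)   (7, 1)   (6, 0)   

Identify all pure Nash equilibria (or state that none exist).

None

A profile is a Nash equilibrium when each player is best-responding to the other.
Player A's best responses — vs A: D (payoff 11); vs B: C (payoff 7); vs C: D (payoff 7); vs D: B (payoff 10).
Player B's best responses — vs A: A (payoff 12); vs B: C (payoff 11); vs C: A (payoff 11); vs D: B (payoff 9).
No cell has both players best-responding. For instance, Player A's best reply to D is B, but against B Player B prefers C over D.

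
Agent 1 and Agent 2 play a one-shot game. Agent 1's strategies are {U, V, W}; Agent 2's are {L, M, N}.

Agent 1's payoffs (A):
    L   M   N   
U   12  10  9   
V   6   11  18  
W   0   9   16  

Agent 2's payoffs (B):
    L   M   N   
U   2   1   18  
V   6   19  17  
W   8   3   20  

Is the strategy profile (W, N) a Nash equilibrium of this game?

No

Holding Agent 2 at N: Agent 1 gets 16 from W but could get 18 by switching to V. Agent 1 has a profitable deviation.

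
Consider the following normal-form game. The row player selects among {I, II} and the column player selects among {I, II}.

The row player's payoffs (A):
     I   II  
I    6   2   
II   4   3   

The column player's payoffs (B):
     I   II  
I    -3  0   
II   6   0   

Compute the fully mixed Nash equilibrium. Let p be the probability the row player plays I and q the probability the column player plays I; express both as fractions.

Each player's mixing probability is pinned down by making the *other* player indifferent.
The column player indifferent between I and II: p·(-3) + (1−p)·6 = p·0 + (1−p)·0 ⟹ 6 + (-9)p = 0 + 0p ⟹ p = 2/3.
The row player indifferent between I and II: q·6 + (1−q)·2 = q·4 + (1−q)·3 ⟹ 2 + 4q = 3 + 1q ⟹ q = 1/3.

p = 2/3, q = 1/3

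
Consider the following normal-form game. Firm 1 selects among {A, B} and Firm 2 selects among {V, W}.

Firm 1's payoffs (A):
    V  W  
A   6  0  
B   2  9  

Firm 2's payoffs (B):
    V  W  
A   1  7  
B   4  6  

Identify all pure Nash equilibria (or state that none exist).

A profile is a Nash equilibrium when each player is best-responding to the other.
Firm 1's best responses — vs V: A (payoff 6); vs W: B (payoff 9).
Firm 2's best responses — vs A: W (payoff 7); vs B: W (payoff 6).
The only mutual best response is (B, W); neither player gains by switching there.

(B, W)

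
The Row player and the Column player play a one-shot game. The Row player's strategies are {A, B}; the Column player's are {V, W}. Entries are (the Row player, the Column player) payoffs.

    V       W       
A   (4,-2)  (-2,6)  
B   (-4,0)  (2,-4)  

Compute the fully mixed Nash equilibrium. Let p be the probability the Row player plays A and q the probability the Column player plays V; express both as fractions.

p = 1/3, q = 1/3

Each player's mixing probability is pinned down by making the *other* player indifferent.
The Column player indifferent between V and W: p·(-2) + (1−p)·0 = p·6 + (1−p)·(-4) ⟹ 0 + (-2)p = (-4) + 10p ⟹ p = 1/3.
The Row player indifferent between A and B: q·4 + (1−q)·(-2) = q·(-4) + (1−q)·2 ⟹ (-2) + 6q = 2 + (-6)q ⟹ q = 1/3.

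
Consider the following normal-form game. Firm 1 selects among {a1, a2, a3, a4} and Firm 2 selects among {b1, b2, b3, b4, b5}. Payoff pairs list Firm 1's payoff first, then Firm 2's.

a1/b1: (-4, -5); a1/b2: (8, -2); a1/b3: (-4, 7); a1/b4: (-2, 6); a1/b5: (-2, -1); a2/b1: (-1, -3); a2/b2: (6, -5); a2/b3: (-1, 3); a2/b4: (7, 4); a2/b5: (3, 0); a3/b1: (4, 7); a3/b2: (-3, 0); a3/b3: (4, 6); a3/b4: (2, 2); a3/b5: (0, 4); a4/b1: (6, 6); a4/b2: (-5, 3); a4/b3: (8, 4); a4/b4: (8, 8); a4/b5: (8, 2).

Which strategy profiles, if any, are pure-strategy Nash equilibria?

(a4, b4)

A profile is a Nash equilibrium when each player is best-responding to the other.
Firm 1's best responses — vs b1: a4 (payoff 6); vs b2: a1 (payoff 8); vs b3: a4 (payoff 8); vs b4: a4 (payoff 8); vs b5: a4 (payoff 8).
Firm 2's best responses — vs a1: b3 (payoff 7); vs a2: b4 (payoff 4); vs a3: b1 (payoff 7); vs a4: b4 (payoff 8).
The only mutual best response is (a4, b4); neither player gains by switching there.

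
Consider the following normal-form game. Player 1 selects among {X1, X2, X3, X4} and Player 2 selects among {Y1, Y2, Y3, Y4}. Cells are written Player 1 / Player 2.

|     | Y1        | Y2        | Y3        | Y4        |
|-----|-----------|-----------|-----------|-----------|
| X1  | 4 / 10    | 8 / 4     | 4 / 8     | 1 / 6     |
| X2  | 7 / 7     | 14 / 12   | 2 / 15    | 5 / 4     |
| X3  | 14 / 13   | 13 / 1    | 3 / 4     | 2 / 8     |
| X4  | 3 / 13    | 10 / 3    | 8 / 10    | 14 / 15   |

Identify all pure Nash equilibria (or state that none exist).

(X3, Y1) and (X4, Y4)

Find each player's best response to every opponent strategy; NE are the intersections.
Player 1's best responses — vs Y1: X3 (payoff 14); vs Y2: X2 (payoff 14); vs Y3: X4 (payoff 8); vs Y4: X4 (payoff 14).
Player 2's best responses — vs X1: Y1 (payoff 10); vs X2: Y3 (payoff 15); vs X3: Y1 (payoff 13); vs X4: Y4 (payoff 15).
Mutual best responses occur at (X3, Y1) and (X4, Y4); at each, neither player gains by switching.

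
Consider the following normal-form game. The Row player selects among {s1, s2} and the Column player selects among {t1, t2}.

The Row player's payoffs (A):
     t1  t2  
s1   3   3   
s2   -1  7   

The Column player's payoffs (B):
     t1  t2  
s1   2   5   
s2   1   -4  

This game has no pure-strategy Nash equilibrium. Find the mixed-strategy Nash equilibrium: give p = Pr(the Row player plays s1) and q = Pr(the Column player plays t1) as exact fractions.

In a mixed NE each player is indifferent between their pure strategies, so the opponent's mix sets the indifference.
The Column player indifferent between t1 and t2: p·2 + (1−p)·1 = p·5 + (1−p)·(-4) ⟹ 1 + 1p = (-4) + 9p ⟹ p = 5/8.
The Row player indifferent between s1 and s2: q·3 + (1−q)·3 = q·(-1) + (1−q)·7 ⟹ 3 + 0q = 7 + (-8)q ⟹ q = 1/2.

p = 5/8, q = 1/2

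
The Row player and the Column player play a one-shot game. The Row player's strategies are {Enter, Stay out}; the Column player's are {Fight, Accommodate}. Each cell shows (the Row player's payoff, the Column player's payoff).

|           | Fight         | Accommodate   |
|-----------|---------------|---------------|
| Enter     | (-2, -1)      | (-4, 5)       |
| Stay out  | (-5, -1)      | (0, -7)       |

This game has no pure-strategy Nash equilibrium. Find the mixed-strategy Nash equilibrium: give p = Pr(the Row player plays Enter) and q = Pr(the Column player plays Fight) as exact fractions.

Each player's mixing probability is pinned down by making the *other* player indifferent.
The Column player indifferent between Fight and Accommodate: p·(-1) + (1−p)·(-1) = p·5 + (1−p)·(-7) ⟹ (-1) + 0p = (-7) + 12p ⟹ p = 1/2.
The Row player indifferent between Enter and Stay out: q·(-2) + (1−q)·(-4) = q·(-5) + (1−q)·0 ⟹ (-4) + 2q = 0 + (-5)q ⟹ q = 4/7.

p = 1/2, q = 4/7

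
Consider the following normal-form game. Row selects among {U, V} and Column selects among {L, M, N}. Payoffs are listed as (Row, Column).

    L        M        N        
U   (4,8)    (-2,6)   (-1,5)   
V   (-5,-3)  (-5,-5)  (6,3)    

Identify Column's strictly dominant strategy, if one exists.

None

Check whether one of Column's strategies beats all alternatives regardless of what the opponent does.
L is not dominant: against V, N gives 3 > -3.
M is not dominant: against U, L gives 8 > 6.
N is not dominant: against U, L gives 8 > 5.
No single strategy is best against every opponent action.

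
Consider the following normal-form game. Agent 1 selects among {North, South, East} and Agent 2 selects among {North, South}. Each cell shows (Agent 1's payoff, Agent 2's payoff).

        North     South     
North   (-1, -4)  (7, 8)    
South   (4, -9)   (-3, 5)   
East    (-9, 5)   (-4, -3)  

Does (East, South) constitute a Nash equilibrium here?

No

Holding Agent 2 at South: Agent 1 gets -4 from East but could get 7 by switching to North. Agent 1 has a profitable deviation.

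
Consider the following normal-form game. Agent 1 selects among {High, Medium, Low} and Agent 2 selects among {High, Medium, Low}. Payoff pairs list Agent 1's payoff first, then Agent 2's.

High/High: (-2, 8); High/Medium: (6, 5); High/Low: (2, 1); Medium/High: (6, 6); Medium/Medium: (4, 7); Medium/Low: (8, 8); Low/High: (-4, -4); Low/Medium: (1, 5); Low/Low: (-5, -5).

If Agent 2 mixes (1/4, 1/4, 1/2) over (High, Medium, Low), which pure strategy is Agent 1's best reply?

Agent 1's best reply maximizes expected payoff against the mix.
High: (1/4)·(-2) + (1/4)·6 + (1/2)·2 = 2
Medium: (1/4)·6 + (1/4)·4 + (1/2)·8 = 13/2
Low: (1/4)·(-4) + (1/4)·1 + (1/2)·(-5) = -13/4
Highest expected payoff is 13/2, from Medium.

Medium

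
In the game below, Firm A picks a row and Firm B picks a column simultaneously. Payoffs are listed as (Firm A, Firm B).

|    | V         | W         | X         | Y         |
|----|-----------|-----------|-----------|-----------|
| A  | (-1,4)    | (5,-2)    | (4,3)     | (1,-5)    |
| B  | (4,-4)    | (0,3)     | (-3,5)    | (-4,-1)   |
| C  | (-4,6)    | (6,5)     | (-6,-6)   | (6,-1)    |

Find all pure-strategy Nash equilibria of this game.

None

A profile is a Nash equilibrium when each player is best-responding to the other.
Firm A's best responses — vs V: B (payoff 4); vs W: C (payoff 6); vs X: A (payoff 4); vs Y: C (payoff 6).
Firm B's best responses — vs A: V (payoff 4); vs B: X (payoff 5); vs C: V (payoff 6).
No cell has both players best-responding. For instance, Firm A's best reply to V is B, but against B Firm B prefers X over V.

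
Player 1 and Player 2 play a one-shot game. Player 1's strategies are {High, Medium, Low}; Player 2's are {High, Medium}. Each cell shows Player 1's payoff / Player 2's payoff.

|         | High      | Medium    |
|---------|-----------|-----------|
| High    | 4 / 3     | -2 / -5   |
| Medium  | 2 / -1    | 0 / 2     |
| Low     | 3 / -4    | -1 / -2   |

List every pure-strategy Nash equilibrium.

(High, High) and (Medium, Medium)

Find each player's best response to every opponent strategy; NE are the intersections.
Player 1's best responses — vs High: High (payoff 4); vs Medium: Medium (payoff 0).
Player 2's best responses — vs High: High (payoff 3); vs Medium: Medium (payoff 2); vs Low: Medium (payoff -2).
Mutual best responses occur at (High, High) and (Medium, Medium); at each, neither player gains by switching.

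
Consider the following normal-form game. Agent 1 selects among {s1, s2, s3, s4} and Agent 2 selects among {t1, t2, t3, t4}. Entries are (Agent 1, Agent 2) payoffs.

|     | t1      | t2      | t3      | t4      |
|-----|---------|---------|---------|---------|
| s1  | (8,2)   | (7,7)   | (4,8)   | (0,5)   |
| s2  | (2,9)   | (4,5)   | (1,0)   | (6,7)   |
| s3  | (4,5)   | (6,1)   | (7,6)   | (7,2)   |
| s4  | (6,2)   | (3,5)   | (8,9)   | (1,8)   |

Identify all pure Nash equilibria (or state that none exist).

A profile is a Nash equilibrium when each player is best-responding to the other.
Agent 1's best responses — vs t1: s1 (payoff 8); vs t2: s1 (payoff 7); vs t3: s4 (payoff 8); vs t4: s3 (payoff 7).
Agent 2's best responses — vs s1: t3 (payoff 8); vs s2: t1 (payoff 9); vs s3: t3 (payoff 6); vs s4: t3 (payoff 9).
The only mutual best response is (s4, t3); neither player gains by switching there.

(s4, t3)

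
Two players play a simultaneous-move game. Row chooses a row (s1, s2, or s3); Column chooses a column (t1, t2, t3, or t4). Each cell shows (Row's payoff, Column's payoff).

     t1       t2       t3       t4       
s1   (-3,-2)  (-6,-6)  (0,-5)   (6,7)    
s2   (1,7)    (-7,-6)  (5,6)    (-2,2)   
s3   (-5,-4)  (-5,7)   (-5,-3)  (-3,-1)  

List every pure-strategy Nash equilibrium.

Check mutual best responses: a cell is a NE iff neither player can gain by unilaterally deviating.
Row's best responses — vs t1: s2 (payoff 1); vs t2: s3 (payoff -5); vs t3: s2 (payoff 5); vs t4: s1 (payoff 6).
Column's best responses — vs s1: t4 (payoff 7); vs s2: t1 (payoff 7); vs s3: t2 (payoff 7).
Mutual best responses occur at (s1, t4), (s2, t1), and (s3, t2); at each, neither player gains by switching.

(s1, t4), (s2, t1), and (s3, t2)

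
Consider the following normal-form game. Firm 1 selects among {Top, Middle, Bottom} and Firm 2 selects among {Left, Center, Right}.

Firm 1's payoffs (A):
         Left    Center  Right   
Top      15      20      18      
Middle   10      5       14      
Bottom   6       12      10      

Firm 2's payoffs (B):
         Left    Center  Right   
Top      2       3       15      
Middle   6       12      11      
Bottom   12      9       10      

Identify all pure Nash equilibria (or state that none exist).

Check mutual best responses: a cell is a NE iff neither player can gain by unilaterally deviating.
Firm 1's best responses — vs Left: Top (payoff 15); vs Center: Top (payoff 20); vs Right: Top (payoff 18).
Firm 2's best responses — vs Top: Right (payoff 15); vs Middle: Center (payoff 12); vs Bottom: Left (payoff 12).
The only mutual best response is (Top, Right); neither player gains by switching there.

(Top, Right)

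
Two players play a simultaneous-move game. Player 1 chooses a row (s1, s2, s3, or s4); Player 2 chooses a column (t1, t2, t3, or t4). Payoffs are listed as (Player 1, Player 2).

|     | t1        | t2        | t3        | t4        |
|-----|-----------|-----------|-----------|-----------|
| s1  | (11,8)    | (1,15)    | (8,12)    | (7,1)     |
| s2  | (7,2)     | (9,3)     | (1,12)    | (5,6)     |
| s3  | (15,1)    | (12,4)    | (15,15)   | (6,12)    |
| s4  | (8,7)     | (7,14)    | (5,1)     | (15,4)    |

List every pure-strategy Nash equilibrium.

(s3, t3)

Check mutual best responses: a cell is a NE iff neither player can gain by unilaterally deviating.
Player 1's best responses — vs t1: s3 (payoff 15); vs t2: s3 (payoff 12); vs t3: s3 (payoff 15); vs t4: s4 (payoff 15).
Player 2's best responses — vs s1: t2 (payoff 15); vs s2: t3 (payoff 12); vs s3: t3 (payoff 15); vs s4: t2 (payoff 14).
The only mutual best response is (s3, t3); neither player gains by switching there.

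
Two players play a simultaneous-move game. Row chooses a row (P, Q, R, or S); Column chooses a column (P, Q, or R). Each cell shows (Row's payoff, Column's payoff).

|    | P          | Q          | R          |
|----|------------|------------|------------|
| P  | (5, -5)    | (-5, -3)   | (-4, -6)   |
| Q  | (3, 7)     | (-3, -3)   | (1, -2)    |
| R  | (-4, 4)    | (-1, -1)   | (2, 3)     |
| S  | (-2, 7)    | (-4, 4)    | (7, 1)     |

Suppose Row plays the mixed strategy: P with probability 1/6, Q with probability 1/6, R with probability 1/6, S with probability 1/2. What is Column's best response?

Compute Column's expected payoff from each pure strategy against the given mix.
P: (1/6)·(-5) + (1/6)·7 + (1/6)·4 + (1/2)·7 = 9/2
Q: (1/6)·(-3) + (1/6)·(-3) + (1/6)·(-1) + (1/2)·4 = 5/6
R: (1/6)·(-6) + (1/6)·(-2) + (1/6)·3 + (1/2)·1 = -1/3
Highest expected payoff is 9/2, from P.

P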